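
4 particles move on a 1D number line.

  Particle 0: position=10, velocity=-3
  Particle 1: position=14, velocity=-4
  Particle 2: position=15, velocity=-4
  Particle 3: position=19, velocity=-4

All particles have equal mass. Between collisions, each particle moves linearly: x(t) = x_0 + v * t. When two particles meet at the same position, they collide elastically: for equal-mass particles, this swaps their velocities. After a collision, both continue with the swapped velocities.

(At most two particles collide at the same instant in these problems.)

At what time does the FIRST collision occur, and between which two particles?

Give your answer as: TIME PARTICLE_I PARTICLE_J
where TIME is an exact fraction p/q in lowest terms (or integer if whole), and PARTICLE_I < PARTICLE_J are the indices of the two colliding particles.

Pair (0,1): pos 10,14 vel -3,-4 -> gap=4, closing at 1/unit, collide at t=4
Pair (1,2): pos 14,15 vel -4,-4 -> not approaching (rel speed 0 <= 0)
Pair (2,3): pos 15,19 vel -4,-4 -> not approaching (rel speed 0 <= 0)
Earliest collision: t=4 between 0 and 1

Answer: 4 0 1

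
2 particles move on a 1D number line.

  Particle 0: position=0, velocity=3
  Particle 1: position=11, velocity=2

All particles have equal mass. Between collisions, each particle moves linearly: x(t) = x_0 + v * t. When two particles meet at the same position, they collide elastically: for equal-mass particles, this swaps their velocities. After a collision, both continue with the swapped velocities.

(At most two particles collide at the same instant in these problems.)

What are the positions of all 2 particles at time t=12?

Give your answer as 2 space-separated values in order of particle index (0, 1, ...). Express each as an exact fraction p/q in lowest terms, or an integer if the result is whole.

Answer: 35 36

Derivation:
Collision at t=11: particles 0 and 1 swap velocities; positions: p0=33 p1=33; velocities now: v0=2 v1=3
Advance to t=12 (no further collisions before then); velocities: v0=2 v1=3; positions = 35 36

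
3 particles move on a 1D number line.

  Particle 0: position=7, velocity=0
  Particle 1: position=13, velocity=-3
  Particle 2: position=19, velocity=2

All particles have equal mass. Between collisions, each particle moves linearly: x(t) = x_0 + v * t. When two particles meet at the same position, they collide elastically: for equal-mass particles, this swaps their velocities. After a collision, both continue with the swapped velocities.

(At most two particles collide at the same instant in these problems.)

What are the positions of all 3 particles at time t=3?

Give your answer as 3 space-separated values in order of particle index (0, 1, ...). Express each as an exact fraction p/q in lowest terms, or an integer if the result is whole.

Answer: 4 7 25

Derivation:
Collision at t=2: particles 0 and 1 swap velocities; positions: p0=7 p1=7 p2=23; velocities now: v0=-3 v1=0 v2=2
Advance to t=3 (no further collisions before then); velocities: v0=-3 v1=0 v2=2; positions = 4 7 25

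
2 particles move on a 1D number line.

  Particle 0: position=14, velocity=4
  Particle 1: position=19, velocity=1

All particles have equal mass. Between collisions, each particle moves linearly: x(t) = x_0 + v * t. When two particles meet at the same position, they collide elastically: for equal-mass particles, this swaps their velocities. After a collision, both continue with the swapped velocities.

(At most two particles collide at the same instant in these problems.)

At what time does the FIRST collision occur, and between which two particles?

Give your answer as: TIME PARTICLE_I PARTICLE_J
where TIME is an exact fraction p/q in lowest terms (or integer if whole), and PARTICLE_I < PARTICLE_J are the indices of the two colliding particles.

Answer: 5/3 0 1

Derivation:
Pair (0,1): pos 14,19 vel 4,1 -> gap=5, closing at 3/unit, collide at t=5/3
Earliest collision: t=5/3 between 0 and 1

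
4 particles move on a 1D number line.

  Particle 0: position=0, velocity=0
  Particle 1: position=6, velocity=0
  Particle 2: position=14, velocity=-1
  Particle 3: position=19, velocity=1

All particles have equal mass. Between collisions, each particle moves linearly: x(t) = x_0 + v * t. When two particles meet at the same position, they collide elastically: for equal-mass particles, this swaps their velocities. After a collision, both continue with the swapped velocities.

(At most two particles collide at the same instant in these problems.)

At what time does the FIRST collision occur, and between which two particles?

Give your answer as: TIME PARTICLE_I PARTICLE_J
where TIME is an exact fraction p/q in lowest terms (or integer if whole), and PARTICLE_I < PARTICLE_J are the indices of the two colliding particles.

Answer: 8 1 2

Derivation:
Pair (0,1): pos 0,6 vel 0,0 -> not approaching (rel speed 0 <= 0)
Pair (1,2): pos 6,14 vel 0,-1 -> gap=8, closing at 1/unit, collide at t=8
Pair (2,3): pos 14,19 vel -1,1 -> not approaching (rel speed -2 <= 0)
Earliest collision: t=8 between 1 and 2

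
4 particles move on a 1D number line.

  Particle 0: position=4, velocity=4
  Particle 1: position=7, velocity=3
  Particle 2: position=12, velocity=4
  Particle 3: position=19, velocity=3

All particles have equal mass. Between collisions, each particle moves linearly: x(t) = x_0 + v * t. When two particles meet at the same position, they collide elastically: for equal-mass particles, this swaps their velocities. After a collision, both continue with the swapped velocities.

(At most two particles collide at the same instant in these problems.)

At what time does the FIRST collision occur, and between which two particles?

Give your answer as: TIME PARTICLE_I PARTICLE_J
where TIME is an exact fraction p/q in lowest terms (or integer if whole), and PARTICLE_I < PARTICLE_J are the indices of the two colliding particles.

Answer: 3 0 1

Derivation:
Pair (0,1): pos 4,7 vel 4,3 -> gap=3, closing at 1/unit, collide at t=3
Pair (1,2): pos 7,12 vel 3,4 -> not approaching (rel speed -1 <= 0)
Pair (2,3): pos 12,19 vel 4,3 -> gap=7, closing at 1/unit, collide at t=7
Earliest collision: t=3 between 0 and 1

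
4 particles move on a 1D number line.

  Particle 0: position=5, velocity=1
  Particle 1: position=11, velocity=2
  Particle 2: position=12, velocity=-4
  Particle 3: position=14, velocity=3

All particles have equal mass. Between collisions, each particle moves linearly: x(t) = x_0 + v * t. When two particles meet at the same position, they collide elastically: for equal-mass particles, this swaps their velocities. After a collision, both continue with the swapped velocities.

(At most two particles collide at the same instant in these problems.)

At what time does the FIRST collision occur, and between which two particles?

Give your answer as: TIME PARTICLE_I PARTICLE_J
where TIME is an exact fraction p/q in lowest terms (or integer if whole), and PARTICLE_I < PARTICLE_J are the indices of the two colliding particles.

Answer: 1/6 1 2

Derivation:
Pair (0,1): pos 5,11 vel 1,2 -> not approaching (rel speed -1 <= 0)
Pair (1,2): pos 11,12 vel 2,-4 -> gap=1, closing at 6/unit, collide at t=1/6
Pair (2,3): pos 12,14 vel -4,3 -> not approaching (rel speed -7 <= 0)
Earliest collision: t=1/6 between 1 and 2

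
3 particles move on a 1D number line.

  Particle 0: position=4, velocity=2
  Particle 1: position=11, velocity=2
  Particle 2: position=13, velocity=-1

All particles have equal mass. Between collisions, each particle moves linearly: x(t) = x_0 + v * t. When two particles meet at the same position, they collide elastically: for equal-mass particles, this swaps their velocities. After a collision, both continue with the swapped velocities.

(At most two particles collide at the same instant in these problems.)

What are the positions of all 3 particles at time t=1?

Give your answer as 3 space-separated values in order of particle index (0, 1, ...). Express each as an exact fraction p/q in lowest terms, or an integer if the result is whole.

Collision at t=2/3: particles 1 and 2 swap velocities; positions: p0=16/3 p1=37/3 p2=37/3; velocities now: v0=2 v1=-1 v2=2
Advance to t=1 (no further collisions before then); velocities: v0=2 v1=-1 v2=2; positions = 6 12 13

Answer: 6 12 13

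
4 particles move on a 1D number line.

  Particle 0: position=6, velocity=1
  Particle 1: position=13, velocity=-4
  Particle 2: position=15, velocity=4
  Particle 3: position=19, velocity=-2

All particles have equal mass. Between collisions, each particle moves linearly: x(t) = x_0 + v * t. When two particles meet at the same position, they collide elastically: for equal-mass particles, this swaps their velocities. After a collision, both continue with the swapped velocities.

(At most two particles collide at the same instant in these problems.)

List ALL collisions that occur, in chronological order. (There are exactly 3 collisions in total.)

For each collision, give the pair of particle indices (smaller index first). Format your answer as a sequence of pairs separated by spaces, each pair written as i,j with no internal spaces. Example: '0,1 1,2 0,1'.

Answer: 2,3 0,1 1,2

Derivation:
Collision at t=2/3: particles 2 and 3 swap velocities; positions: p0=20/3 p1=31/3 p2=53/3 p3=53/3; velocities now: v0=1 v1=-4 v2=-2 v3=4
Collision at t=7/5: particles 0 and 1 swap velocities; positions: p0=37/5 p1=37/5 p2=81/5 p3=103/5; velocities now: v0=-4 v1=1 v2=-2 v3=4
Collision at t=13/3: particles 1 and 2 swap velocities; positions: p0=-13/3 p1=31/3 p2=31/3 p3=97/3; velocities now: v0=-4 v1=-2 v2=1 v3=4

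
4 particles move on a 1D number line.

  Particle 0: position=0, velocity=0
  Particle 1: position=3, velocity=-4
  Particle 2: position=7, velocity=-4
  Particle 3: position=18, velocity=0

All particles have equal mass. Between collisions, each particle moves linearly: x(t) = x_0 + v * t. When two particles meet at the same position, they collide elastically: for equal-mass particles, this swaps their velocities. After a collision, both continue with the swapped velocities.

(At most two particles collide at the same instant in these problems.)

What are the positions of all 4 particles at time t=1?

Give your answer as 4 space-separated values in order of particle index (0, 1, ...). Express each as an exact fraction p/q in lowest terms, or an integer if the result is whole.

Answer: -1 0 3 18

Derivation:
Collision at t=3/4: particles 0 and 1 swap velocities; positions: p0=0 p1=0 p2=4 p3=18; velocities now: v0=-4 v1=0 v2=-4 v3=0
Advance to t=1 (no further collisions before then); velocities: v0=-4 v1=0 v2=-4 v3=0; positions = -1 0 3 18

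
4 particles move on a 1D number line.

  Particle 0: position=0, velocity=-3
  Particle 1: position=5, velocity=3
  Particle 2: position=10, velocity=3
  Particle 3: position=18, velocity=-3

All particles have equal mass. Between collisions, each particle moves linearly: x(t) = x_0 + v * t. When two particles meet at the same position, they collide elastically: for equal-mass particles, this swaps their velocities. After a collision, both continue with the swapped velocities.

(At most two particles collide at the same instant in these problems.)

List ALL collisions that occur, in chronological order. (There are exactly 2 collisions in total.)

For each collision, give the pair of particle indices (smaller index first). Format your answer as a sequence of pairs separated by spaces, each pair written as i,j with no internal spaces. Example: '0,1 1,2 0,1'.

Collision at t=4/3: particles 2 and 3 swap velocities; positions: p0=-4 p1=9 p2=14 p3=14; velocities now: v0=-3 v1=3 v2=-3 v3=3
Collision at t=13/6: particles 1 and 2 swap velocities; positions: p0=-13/2 p1=23/2 p2=23/2 p3=33/2; velocities now: v0=-3 v1=-3 v2=3 v3=3

Answer: 2,3 1,2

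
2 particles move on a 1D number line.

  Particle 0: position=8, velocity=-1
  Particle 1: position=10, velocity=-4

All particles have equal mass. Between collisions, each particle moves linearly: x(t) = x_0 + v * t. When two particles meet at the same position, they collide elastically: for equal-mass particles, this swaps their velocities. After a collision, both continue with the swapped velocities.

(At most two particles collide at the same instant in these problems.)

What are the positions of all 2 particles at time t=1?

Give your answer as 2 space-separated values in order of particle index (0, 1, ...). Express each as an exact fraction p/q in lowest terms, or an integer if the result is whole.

Answer: 6 7

Derivation:
Collision at t=2/3: particles 0 and 1 swap velocities; positions: p0=22/3 p1=22/3; velocities now: v0=-4 v1=-1
Advance to t=1 (no further collisions before then); velocities: v0=-4 v1=-1; positions = 6 7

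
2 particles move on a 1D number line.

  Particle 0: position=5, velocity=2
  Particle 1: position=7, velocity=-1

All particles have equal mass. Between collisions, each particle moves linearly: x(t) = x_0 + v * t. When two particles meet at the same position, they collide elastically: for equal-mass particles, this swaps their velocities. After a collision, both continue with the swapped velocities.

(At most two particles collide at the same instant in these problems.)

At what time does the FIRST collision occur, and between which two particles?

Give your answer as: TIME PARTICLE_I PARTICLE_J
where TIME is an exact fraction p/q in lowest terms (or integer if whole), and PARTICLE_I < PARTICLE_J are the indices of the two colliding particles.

Pair (0,1): pos 5,7 vel 2,-1 -> gap=2, closing at 3/unit, collide at t=2/3
Earliest collision: t=2/3 between 0 and 1

Answer: 2/3 0 1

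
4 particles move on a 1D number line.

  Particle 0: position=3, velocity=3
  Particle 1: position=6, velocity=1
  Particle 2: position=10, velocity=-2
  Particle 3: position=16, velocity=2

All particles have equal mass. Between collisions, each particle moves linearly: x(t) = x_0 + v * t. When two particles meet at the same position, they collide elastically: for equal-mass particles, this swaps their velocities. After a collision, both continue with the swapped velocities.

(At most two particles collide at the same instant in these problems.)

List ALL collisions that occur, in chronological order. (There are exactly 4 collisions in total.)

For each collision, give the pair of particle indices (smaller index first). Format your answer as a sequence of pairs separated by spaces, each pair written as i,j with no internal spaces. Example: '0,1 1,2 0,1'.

Collision at t=4/3: particles 1 and 2 swap velocities; positions: p0=7 p1=22/3 p2=22/3 p3=56/3; velocities now: v0=3 v1=-2 v2=1 v3=2
Collision at t=7/5: particles 0 and 1 swap velocities; positions: p0=36/5 p1=36/5 p2=37/5 p3=94/5; velocities now: v0=-2 v1=3 v2=1 v3=2
Collision at t=3/2: particles 1 and 2 swap velocities; positions: p0=7 p1=15/2 p2=15/2 p3=19; velocities now: v0=-2 v1=1 v2=3 v3=2
Collision at t=13: particles 2 and 3 swap velocities; positions: p0=-16 p1=19 p2=42 p3=42; velocities now: v0=-2 v1=1 v2=2 v3=3

Answer: 1,2 0,1 1,2 2,3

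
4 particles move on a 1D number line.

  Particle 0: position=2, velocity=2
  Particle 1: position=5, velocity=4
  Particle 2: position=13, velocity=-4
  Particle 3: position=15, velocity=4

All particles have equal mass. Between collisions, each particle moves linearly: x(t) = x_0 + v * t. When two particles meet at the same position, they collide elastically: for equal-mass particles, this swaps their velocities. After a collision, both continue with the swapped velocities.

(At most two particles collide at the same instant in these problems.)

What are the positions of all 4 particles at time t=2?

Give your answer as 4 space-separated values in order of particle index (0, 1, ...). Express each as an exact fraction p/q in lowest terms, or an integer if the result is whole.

Collision at t=1: particles 1 and 2 swap velocities; positions: p0=4 p1=9 p2=9 p3=19; velocities now: v0=2 v1=-4 v2=4 v3=4
Collision at t=11/6: particles 0 and 1 swap velocities; positions: p0=17/3 p1=17/3 p2=37/3 p3=67/3; velocities now: v0=-4 v1=2 v2=4 v3=4
Advance to t=2 (no further collisions before then); velocities: v0=-4 v1=2 v2=4 v3=4; positions = 5 6 13 23

Answer: 5 6 13 23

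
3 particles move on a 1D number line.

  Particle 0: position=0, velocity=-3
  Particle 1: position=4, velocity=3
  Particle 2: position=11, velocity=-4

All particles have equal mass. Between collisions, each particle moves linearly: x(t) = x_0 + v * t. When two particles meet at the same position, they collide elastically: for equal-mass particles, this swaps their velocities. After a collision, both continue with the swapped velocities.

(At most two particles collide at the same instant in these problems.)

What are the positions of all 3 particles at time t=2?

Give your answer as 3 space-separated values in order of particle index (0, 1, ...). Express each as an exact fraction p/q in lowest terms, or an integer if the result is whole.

Answer: -6 3 10

Derivation:
Collision at t=1: particles 1 and 2 swap velocities; positions: p0=-3 p1=7 p2=7; velocities now: v0=-3 v1=-4 v2=3
Advance to t=2 (no further collisions before then); velocities: v0=-3 v1=-4 v2=3; positions = -6 3 10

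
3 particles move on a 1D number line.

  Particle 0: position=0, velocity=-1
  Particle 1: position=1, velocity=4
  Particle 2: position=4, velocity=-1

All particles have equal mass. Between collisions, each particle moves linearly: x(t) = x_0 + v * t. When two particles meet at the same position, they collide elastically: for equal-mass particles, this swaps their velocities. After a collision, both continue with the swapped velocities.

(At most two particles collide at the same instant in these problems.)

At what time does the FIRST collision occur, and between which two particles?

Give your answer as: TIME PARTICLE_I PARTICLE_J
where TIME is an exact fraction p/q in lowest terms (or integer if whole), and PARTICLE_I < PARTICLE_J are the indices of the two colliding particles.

Pair (0,1): pos 0,1 vel -1,4 -> not approaching (rel speed -5 <= 0)
Pair (1,2): pos 1,4 vel 4,-1 -> gap=3, closing at 5/unit, collide at t=3/5
Earliest collision: t=3/5 between 1 and 2

Answer: 3/5 1 2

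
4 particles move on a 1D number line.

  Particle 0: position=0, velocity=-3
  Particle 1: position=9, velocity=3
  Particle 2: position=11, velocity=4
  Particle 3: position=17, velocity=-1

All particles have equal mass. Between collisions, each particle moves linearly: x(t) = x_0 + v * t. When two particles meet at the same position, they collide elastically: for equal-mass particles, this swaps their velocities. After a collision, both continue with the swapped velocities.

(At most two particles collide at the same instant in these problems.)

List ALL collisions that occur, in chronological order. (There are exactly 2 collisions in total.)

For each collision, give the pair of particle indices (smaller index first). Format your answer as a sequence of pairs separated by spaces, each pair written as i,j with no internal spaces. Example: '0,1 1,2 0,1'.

Collision at t=6/5: particles 2 and 3 swap velocities; positions: p0=-18/5 p1=63/5 p2=79/5 p3=79/5; velocities now: v0=-3 v1=3 v2=-1 v3=4
Collision at t=2: particles 1 and 2 swap velocities; positions: p0=-6 p1=15 p2=15 p3=19; velocities now: v0=-3 v1=-1 v2=3 v3=4

Answer: 2,3 1,2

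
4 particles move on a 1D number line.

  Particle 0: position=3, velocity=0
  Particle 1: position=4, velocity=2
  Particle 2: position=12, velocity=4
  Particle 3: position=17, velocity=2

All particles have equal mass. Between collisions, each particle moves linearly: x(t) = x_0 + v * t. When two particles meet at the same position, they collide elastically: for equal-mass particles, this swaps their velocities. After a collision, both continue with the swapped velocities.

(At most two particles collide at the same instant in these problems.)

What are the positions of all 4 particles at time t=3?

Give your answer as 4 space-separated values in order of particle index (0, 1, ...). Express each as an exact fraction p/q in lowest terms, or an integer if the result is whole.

Collision at t=5/2: particles 2 and 3 swap velocities; positions: p0=3 p1=9 p2=22 p3=22; velocities now: v0=0 v1=2 v2=2 v3=4
Advance to t=3 (no further collisions before then); velocities: v0=0 v1=2 v2=2 v3=4; positions = 3 10 23 24

Answer: 3 10 23 24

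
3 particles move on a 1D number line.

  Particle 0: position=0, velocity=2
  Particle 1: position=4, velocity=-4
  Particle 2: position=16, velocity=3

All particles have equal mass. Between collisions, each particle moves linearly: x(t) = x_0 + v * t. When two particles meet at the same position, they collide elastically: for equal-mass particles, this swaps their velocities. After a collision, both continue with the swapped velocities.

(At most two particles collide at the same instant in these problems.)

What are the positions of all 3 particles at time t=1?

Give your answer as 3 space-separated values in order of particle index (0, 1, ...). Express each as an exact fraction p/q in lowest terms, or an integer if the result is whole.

Collision at t=2/3: particles 0 and 1 swap velocities; positions: p0=4/3 p1=4/3 p2=18; velocities now: v0=-4 v1=2 v2=3
Advance to t=1 (no further collisions before then); velocities: v0=-4 v1=2 v2=3; positions = 0 2 19

Answer: 0 2 19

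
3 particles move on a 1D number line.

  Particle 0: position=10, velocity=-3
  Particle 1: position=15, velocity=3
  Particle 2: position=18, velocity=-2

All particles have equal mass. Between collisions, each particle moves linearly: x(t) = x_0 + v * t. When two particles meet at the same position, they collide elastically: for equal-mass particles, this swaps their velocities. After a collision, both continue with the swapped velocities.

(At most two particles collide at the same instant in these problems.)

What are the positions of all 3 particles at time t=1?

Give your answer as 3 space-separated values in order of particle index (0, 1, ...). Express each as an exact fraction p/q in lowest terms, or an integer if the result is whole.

Answer: 7 16 18

Derivation:
Collision at t=3/5: particles 1 and 2 swap velocities; positions: p0=41/5 p1=84/5 p2=84/5; velocities now: v0=-3 v1=-2 v2=3
Advance to t=1 (no further collisions before then); velocities: v0=-3 v1=-2 v2=3; positions = 7 16 18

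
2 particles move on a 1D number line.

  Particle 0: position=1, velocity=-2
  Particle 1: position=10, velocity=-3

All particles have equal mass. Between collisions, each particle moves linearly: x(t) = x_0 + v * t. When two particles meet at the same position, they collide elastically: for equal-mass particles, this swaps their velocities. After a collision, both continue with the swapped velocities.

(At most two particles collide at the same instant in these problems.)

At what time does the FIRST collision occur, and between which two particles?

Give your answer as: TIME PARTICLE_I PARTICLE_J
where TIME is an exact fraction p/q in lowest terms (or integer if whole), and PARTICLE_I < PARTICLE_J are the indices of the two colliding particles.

Answer: 9 0 1

Derivation:
Pair (0,1): pos 1,10 vel -2,-3 -> gap=9, closing at 1/unit, collide at t=9
Earliest collision: t=9 between 0 and 1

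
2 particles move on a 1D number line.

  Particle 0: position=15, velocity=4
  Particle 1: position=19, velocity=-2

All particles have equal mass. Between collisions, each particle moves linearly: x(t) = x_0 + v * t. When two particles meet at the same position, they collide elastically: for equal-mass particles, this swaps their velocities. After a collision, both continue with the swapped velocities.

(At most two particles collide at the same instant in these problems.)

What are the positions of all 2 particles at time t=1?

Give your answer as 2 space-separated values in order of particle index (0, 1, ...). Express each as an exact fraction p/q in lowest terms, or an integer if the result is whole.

Collision at t=2/3: particles 0 and 1 swap velocities; positions: p0=53/3 p1=53/3; velocities now: v0=-2 v1=4
Advance to t=1 (no further collisions before then); velocities: v0=-2 v1=4; positions = 17 19

Answer: 17 19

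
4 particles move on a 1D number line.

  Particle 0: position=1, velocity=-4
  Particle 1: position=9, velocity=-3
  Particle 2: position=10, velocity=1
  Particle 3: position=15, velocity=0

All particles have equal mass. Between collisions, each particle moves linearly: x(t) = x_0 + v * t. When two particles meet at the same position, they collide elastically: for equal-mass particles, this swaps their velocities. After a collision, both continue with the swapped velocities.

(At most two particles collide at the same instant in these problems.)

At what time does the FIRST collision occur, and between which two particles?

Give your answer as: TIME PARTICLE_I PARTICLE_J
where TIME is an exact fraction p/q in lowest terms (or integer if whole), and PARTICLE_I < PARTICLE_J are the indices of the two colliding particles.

Pair (0,1): pos 1,9 vel -4,-3 -> not approaching (rel speed -1 <= 0)
Pair (1,2): pos 9,10 vel -3,1 -> not approaching (rel speed -4 <= 0)
Pair (2,3): pos 10,15 vel 1,0 -> gap=5, closing at 1/unit, collide at t=5
Earliest collision: t=5 between 2 and 3

Answer: 5 2 3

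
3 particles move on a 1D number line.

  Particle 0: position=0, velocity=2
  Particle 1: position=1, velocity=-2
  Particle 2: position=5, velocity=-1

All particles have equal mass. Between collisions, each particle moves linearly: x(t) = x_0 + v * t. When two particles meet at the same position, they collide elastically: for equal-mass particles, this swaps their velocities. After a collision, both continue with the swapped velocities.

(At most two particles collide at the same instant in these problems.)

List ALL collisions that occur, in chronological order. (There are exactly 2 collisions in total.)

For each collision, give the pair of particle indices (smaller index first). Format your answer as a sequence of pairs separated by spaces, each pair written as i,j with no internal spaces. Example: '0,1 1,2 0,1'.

Answer: 0,1 1,2

Derivation:
Collision at t=1/4: particles 0 and 1 swap velocities; positions: p0=1/2 p1=1/2 p2=19/4; velocities now: v0=-2 v1=2 v2=-1
Collision at t=5/3: particles 1 and 2 swap velocities; positions: p0=-7/3 p1=10/3 p2=10/3; velocities now: v0=-2 v1=-1 v2=2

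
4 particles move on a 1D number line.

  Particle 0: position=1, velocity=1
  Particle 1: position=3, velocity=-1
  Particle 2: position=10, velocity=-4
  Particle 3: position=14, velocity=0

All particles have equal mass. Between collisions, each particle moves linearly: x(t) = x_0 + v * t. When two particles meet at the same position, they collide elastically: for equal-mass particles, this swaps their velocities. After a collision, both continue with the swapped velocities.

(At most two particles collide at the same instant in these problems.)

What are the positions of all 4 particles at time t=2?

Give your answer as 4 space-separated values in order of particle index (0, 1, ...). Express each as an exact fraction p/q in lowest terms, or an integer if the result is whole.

Collision at t=1: particles 0 and 1 swap velocities; positions: p0=2 p1=2 p2=6 p3=14; velocities now: v0=-1 v1=1 v2=-4 v3=0
Collision at t=9/5: particles 1 and 2 swap velocities; positions: p0=6/5 p1=14/5 p2=14/5 p3=14; velocities now: v0=-1 v1=-4 v2=1 v3=0
Advance to t=2 (no further collisions before then); velocities: v0=-1 v1=-4 v2=1 v3=0; positions = 1 2 3 14

Answer: 1 2 3 14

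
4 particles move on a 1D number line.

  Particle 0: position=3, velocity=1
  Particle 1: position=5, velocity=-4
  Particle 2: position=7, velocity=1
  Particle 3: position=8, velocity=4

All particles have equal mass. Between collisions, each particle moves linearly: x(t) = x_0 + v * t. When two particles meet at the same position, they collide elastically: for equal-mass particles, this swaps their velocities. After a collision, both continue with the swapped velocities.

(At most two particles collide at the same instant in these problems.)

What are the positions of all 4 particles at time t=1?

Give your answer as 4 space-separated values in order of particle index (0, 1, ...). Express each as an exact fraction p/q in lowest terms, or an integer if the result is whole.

Answer: 1 4 8 12

Derivation:
Collision at t=2/5: particles 0 and 1 swap velocities; positions: p0=17/5 p1=17/5 p2=37/5 p3=48/5; velocities now: v0=-4 v1=1 v2=1 v3=4
Advance to t=1 (no further collisions before then); velocities: v0=-4 v1=1 v2=1 v3=4; positions = 1 4 8 12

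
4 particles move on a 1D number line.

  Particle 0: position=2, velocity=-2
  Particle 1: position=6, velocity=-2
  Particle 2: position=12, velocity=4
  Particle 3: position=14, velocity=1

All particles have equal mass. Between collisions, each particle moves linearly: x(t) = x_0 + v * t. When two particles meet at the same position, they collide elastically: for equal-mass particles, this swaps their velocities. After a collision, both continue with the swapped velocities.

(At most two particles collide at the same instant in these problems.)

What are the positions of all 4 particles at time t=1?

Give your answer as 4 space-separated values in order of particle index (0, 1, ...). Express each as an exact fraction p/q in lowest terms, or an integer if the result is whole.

Answer: 0 4 15 16

Derivation:
Collision at t=2/3: particles 2 and 3 swap velocities; positions: p0=2/3 p1=14/3 p2=44/3 p3=44/3; velocities now: v0=-2 v1=-2 v2=1 v3=4
Advance to t=1 (no further collisions before then); velocities: v0=-2 v1=-2 v2=1 v3=4; positions = 0 4 15 16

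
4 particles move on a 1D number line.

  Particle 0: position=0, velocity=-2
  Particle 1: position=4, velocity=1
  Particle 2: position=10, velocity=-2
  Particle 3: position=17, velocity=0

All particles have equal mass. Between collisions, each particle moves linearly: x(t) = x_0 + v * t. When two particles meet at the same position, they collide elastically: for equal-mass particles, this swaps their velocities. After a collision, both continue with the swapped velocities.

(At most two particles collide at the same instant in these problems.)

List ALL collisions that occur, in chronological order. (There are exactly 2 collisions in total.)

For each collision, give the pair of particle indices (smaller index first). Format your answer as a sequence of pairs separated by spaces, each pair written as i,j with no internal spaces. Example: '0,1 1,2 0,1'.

Answer: 1,2 2,3

Derivation:
Collision at t=2: particles 1 and 2 swap velocities; positions: p0=-4 p1=6 p2=6 p3=17; velocities now: v0=-2 v1=-2 v2=1 v3=0
Collision at t=13: particles 2 and 3 swap velocities; positions: p0=-26 p1=-16 p2=17 p3=17; velocities now: v0=-2 v1=-2 v2=0 v3=1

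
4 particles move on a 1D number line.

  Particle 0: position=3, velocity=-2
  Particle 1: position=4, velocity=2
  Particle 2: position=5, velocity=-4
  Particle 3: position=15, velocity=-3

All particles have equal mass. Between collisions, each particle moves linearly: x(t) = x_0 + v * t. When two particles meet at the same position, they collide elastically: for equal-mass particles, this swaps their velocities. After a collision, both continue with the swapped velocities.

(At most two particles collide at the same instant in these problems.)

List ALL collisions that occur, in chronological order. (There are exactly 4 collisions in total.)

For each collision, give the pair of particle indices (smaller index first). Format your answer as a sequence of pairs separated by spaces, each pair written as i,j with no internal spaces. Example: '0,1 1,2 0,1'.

Collision at t=1/6: particles 1 and 2 swap velocities; positions: p0=8/3 p1=13/3 p2=13/3 p3=29/2; velocities now: v0=-2 v1=-4 v2=2 v3=-3
Collision at t=1: particles 0 and 1 swap velocities; positions: p0=1 p1=1 p2=6 p3=12; velocities now: v0=-4 v1=-2 v2=2 v3=-3
Collision at t=11/5: particles 2 and 3 swap velocities; positions: p0=-19/5 p1=-7/5 p2=42/5 p3=42/5; velocities now: v0=-4 v1=-2 v2=-3 v3=2
Collision at t=12: particles 1 and 2 swap velocities; positions: p0=-43 p1=-21 p2=-21 p3=28; velocities now: v0=-4 v1=-3 v2=-2 v3=2

Answer: 1,2 0,1 2,3 1,2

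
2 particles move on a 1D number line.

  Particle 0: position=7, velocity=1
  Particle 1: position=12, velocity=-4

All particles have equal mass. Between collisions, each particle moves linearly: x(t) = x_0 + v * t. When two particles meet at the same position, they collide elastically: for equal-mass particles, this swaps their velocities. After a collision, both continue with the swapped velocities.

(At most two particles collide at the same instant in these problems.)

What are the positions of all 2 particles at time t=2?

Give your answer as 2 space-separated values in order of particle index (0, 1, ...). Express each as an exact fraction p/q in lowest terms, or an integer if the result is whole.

Collision at t=1: particles 0 and 1 swap velocities; positions: p0=8 p1=8; velocities now: v0=-4 v1=1
Advance to t=2 (no further collisions before then); velocities: v0=-4 v1=1; positions = 4 9

Answer: 4 9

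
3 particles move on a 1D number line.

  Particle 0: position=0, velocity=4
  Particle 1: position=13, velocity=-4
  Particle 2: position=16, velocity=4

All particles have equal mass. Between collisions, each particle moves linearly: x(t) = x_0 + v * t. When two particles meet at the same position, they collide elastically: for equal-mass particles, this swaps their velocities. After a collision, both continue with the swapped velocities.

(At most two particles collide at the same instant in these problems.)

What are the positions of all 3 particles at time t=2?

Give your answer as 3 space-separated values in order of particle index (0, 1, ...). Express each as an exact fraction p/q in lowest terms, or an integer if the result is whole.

Collision at t=13/8: particles 0 and 1 swap velocities; positions: p0=13/2 p1=13/2 p2=45/2; velocities now: v0=-4 v1=4 v2=4
Advance to t=2 (no further collisions before then); velocities: v0=-4 v1=4 v2=4; positions = 5 8 24

Answer: 5 8 24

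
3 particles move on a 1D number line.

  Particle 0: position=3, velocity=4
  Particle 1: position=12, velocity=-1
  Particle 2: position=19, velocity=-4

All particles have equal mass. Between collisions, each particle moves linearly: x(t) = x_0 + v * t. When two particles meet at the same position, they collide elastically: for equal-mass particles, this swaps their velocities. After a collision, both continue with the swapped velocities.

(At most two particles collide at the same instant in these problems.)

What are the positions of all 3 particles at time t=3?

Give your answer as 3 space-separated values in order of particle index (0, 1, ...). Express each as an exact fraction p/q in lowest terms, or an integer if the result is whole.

Answer: 7 9 15

Derivation:
Collision at t=9/5: particles 0 and 1 swap velocities; positions: p0=51/5 p1=51/5 p2=59/5; velocities now: v0=-1 v1=4 v2=-4
Collision at t=2: particles 1 and 2 swap velocities; positions: p0=10 p1=11 p2=11; velocities now: v0=-1 v1=-4 v2=4
Collision at t=7/3: particles 0 and 1 swap velocities; positions: p0=29/3 p1=29/3 p2=37/3; velocities now: v0=-4 v1=-1 v2=4
Advance to t=3 (no further collisions before then); velocities: v0=-4 v1=-1 v2=4; positions = 7 9 15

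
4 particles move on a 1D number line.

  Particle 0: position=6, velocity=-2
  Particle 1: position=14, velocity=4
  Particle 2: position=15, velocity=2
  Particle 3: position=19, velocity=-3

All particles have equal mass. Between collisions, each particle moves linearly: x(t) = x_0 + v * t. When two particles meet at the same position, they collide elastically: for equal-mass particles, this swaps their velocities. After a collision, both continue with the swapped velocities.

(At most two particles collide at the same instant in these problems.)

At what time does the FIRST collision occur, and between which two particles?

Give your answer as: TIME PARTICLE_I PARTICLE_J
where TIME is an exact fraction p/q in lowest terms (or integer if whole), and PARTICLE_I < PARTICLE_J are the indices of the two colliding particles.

Pair (0,1): pos 6,14 vel -2,4 -> not approaching (rel speed -6 <= 0)
Pair (1,2): pos 14,15 vel 4,2 -> gap=1, closing at 2/unit, collide at t=1/2
Pair (2,3): pos 15,19 vel 2,-3 -> gap=4, closing at 5/unit, collide at t=4/5
Earliest collision: t=1/2 between 1 and 2

Answer: 1/2 1 2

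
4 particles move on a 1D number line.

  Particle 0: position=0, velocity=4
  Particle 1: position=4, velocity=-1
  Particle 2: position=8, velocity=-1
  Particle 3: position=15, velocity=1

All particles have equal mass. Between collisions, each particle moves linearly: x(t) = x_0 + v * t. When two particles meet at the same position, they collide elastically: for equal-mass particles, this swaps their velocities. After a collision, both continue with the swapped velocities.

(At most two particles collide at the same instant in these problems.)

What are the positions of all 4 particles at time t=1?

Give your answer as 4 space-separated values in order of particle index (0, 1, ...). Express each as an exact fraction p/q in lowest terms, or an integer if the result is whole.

Collision at t=4/5: particles 0 and 1 swap velocities; positions: p0=16/5 p1=16/5 p2=36/5 p3=79/5; velocities now: v0=-1 v1=4 v2=-1 v3=1
Advance to t=1 (no further collisions before then); velocities: v0=-1 v1=4 v2=-1 v3=1; positions = 3 4 7 16

Answer: 3 4 7 16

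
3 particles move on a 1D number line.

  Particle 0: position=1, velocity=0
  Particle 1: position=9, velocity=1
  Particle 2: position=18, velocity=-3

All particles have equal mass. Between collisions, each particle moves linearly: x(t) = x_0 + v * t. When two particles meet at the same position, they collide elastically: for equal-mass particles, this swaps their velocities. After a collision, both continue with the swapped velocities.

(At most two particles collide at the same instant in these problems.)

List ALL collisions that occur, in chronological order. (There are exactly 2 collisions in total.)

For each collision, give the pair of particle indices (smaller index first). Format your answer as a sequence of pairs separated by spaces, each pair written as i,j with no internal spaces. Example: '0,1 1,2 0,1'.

Collision at t=9/4: particles 1 and 2 swap velocities; positions: p0=1 p1=45/4 p2=45/4; velocities now: v0=0 v1=-3 v2=1
Collision at t=17/3: particles 0 and 1 swap velocities; positions: p0=1 p1=1 p2=44/3; velocities now: v0=-3 v1=0 v2=1

Answer: 1,2 0,1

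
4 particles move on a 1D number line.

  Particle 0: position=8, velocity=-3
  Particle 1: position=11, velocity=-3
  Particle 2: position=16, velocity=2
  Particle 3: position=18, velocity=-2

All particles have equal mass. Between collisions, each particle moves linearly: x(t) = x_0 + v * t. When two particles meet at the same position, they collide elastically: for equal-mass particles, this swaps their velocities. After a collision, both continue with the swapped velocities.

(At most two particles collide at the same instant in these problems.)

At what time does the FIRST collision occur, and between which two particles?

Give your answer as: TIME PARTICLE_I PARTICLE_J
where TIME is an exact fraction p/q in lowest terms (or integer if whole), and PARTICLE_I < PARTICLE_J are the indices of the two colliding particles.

Answer: 1/2 2 3

Derivation:
Pair (0,1): pos 8,11 vel -3,-3 -> not approaching (rel speed 0 <= 0)
Pair (1,2): pos 11,16 vel -3,2 -> not approaching (rel speed -5 <= 0)
Pair (2,3): pos 16,18 vel 2,-2 -> gap=2, closing at 4/unit, collide at t=1/2
Earliest collision: t=1/2 between 2 and 3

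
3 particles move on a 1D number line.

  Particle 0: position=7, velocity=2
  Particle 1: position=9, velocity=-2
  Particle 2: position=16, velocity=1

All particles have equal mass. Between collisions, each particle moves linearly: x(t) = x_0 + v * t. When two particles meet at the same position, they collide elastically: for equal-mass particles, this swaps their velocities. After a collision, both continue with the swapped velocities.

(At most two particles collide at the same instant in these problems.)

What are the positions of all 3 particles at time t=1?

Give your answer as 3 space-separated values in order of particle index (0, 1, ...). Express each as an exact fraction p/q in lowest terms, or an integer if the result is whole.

Collision at t=1/2: particles 0 and 1 swap velocities; positions: p0=8 p1=8 p2=33/2; velocities now: v0=-2 v1=2 v2=1
Advance to t=1 (no further collisions before then); velocities: v0=-2 v1=2 v2=1; positions = 7 9 17

Answer: 7 9 17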